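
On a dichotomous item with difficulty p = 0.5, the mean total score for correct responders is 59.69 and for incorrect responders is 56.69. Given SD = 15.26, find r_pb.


q = 1 - p = 0.5
rpb = ((M1 - M0) / SD) * sqrt(p * q)
rpb = ((59.69 - 56.69) / 15.26) * sqrt(0.5 * 0.5)
rpb = 0.0983

0.0983


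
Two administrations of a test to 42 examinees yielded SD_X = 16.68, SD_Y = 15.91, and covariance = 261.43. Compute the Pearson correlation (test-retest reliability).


r = cov(X,Y) / (SD_X * SD_Y)
r = 261.43 / (16.68 * 15.91)
r = 261.43 / 265.3788
r = 0.9851

0.9851


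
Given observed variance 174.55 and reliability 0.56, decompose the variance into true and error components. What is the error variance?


var_true = rxx * var_obs = 0.56 * 174.55 = 97.748
var_error = var_obs - var_true
var_error = 174.55 - 97.748
var_error = 76.802

76.802


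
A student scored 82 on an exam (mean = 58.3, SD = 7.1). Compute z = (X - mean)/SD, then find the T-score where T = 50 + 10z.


z = (X - mean) / SD = (82 - 58.3) / 7.1
z = 23.7 / 7.1
z = 3.338
T-score = T = 50 + 10z
Carry z at full precision (z = 23.7 / 7.1) into the conversion:
T-score = 50 + 10 * (23.7 / 7.1) = 50 + 237 / 7.1
T-score = 50 + 33.3803
T-score = 83.3803

83.3803


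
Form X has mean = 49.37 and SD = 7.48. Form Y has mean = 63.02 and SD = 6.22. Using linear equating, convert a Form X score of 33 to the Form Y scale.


slope = SD_Y / SD_X = 6.22 / 7.48 ~ 0.8316
intercept = mean_Y - slope * mean_X = 63.02 - (6.22 / 7.48) * 49.37 ~ 21.9663
Y = slope * X + intercept. To avoid rounding drift from the rounded slope/intercept, evaluate the equivalent form Y = mean_Y + SD_Y * (X - mean_X) / SD_X at full precision:
Y = 63.02 + 6.22 * (33 - 49.37) / 7.48
Y = 63.02 - 6.22 * 16.37 / 7.48
Y = 63.02 - 101.8214 / 7.48
Y = 63.02 - 13.6125
Y = 49.4075

49.4075


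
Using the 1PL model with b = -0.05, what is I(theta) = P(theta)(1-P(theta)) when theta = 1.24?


P = 1/(1+exp(-(1.24--0.05))) = 0.7841
I = P*(1-P) = 0.7841 * 0.2159
I = 0.1693

0.1693


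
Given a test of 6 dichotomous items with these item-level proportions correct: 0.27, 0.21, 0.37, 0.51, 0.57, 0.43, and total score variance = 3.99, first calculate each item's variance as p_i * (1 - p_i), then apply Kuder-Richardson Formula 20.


For each item, compute p_i * q_i:
  Item 1: 0.27 * 0.73 = 0.1971
  Item 2: 0.21 * 0.79 = 0.1659
  Item 3: 0.37 * 0.63 = 0.2331
  Item 4: 0.51 * 0.49 = 0.2499
  Item 5: 0.57 * 0.43 = 0.2451
  Item 6: 0.43 * 0.57 = 0.2451
Sum(p_i * q_i) = 0.1971 + 0.1659 + 0.2331 + 0.2499 + 0.2451 + 0.2451 = 1.3362
KR-20 = (k/(k-1)) * (1 - Sum(p_i*q_i) / Var_total)
= (6/5) * (1 - 1.3362/3.99)
= 1.2 * 0.6651
KR-20 = 0.7981

0.7981


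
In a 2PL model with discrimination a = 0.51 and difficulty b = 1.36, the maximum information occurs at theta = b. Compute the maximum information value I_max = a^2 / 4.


For 2PL, max info at theta = b = 1.36
I_max = a^2 / 4 = 0.51^2 / 4
= 0.2601 / 4
I_max = 0.065

0.065


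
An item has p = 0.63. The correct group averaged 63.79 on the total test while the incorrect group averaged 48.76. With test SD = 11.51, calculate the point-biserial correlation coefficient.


q = 1 - p = 0.37
rpb = ((M1 - M0) / SD) * sqrt(p * q)
rpb = ((63.79 - 48.76) / 11.51) * sqrt(0.63 * 0.37)
rpb = 0.6305

0.6305


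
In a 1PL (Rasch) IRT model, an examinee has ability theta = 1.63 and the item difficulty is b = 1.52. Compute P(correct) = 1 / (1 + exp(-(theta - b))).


theta - b = 1.63 - 1.52 = 0.11
exp(-(theta - b)) = exp(-0.11) = 0.8958
P = 1 / (1 + 0.8958)
P = 0.5275

0.5275


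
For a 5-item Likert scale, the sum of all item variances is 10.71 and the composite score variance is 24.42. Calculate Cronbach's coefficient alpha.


alpha = (k/(k-1)) * (1 - sum(si^2)/s_total^2)
= (5/4) * (1 - 10.71/24.42)
alpha = 0.7018

0.7018


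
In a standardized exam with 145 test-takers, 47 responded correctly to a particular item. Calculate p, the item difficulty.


Item difficulty p = number correct / total examinees
p = 47 / 145
p = 0.3241

0.3241


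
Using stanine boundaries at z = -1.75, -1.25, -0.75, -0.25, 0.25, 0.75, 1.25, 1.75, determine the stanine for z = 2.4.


Stanine boundaries: [-1.75, -1.25, -0.75, -0.25, 0.25, 0.75, 1.25, 1.75]
z = 2.4
Check each boundary:
  z >= -1.75 -> could be stanine 2
  z >= -1.25 -> could be stanine 3
  z >= -0.75 -> could be stanine 4
  z >= -0.25 -> could be stanine 5
  z >= 0.25 -> could be stanine 6
  z >= 0.75 -> could be stanine 7
  z >= 1.25 -> could be stanine 8
  z >= 1.75 -> could be stanine 9
Highest qualifying boundary gives stanine = 9

9


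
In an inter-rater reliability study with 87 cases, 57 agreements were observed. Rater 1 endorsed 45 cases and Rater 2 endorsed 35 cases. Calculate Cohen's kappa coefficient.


P_o = 57/87 = 0.655172
P_e = (45*35 + 42*52) / 7569 = 0.496631
kappa = (P_o - P_e) / (1 - P_e)
kappa = (0.655172 - 0.496631) / (1 - 0.496631)
kappa = 0.315

0.315


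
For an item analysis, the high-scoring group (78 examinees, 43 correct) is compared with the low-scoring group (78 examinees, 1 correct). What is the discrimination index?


p_upper = 43/78 = 0.5513
p_lower = 1/78 = 0.0128
D = 0.5513 - 0.0128 = 0.5385

0.5385


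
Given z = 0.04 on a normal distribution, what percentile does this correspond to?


CDF(z) = 0.5 * (1 + erf(z/sqrt(2)))
erf(0.0283) = 0.0319
CDF = 0.516
Percentile rank = 0.516 * 100 = 51.6

51.6


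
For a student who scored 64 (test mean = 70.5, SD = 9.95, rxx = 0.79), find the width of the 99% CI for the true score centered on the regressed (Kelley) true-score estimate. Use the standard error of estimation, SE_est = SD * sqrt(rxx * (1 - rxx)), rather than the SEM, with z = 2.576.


True score estimate = 0.79*64 + 0.21*70.5 = 65.365
SE_est = SD * sqrt(rxx * (1 - rxx)) = 9.95 * sqrt(0.79 * 0.21) = 9.95 * sqrt(0.1659) = 4.052717
CI = T_est +/- z * SE_est, so width = 2 * z * SE_est = 2 * 2.576 * 4.052717
Width = 20.8796

20.8796


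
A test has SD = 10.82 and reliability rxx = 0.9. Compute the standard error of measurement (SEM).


SEM = SD * sqrt(1 - rxx)
SEM = 10.82 * sqrt(1 - 0.9)
SEM = 10.82 * sqrt(0.1) = 10.82 * 0.316228
SEM = 3.4216

3.4216


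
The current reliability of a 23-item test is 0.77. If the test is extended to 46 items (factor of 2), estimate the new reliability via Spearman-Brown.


r_new = (n * rxx) / (1 + (n-1) * rxx)
r_new = (2 * 0.77) / (1 + 1 * 0.77)
r_new = 1.54 / 1.77
r_new = 0.8701

0.8701


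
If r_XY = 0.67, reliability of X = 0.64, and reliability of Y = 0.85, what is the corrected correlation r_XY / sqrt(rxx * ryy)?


r_corrected = rxy / sqrt(rxx * ryy)
= 0.67 / sqrt(0.64 * 0.85)
= 0.67 / sqrt(0.544)
= 0.67 / 0.737564
r_corrected = 0.9084

0.9084


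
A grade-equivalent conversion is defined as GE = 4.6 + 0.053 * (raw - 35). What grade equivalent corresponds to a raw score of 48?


raw - median = 48 - 35 = 13
slope * diff = 0.053 * 13 = 0.689
GE = 4.6 + 0.689
GE = 5.289

5.289


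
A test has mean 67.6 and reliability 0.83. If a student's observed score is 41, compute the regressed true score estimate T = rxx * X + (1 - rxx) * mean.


T_est = rxx * X + (1 - rxx) * mean
T_est = 0.83 * 41 + 0.17 * 67.6
T_est = 34.03 + 11.492
T_est = 45.522

45.522


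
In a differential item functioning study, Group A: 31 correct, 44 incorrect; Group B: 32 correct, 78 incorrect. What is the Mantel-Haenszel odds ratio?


Odds_A = 31/44 = 0.7045
Odds_B = 32/78 = 0.4103
OR = Odds_A / Odds_B = 0.7045 / 0.4103
Exactly, OR = (31 * 78) / (44 * 32) = 2418 / 1408
OR = 1.7173

1.7173


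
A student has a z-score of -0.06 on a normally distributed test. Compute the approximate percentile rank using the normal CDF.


CDF(z) = 0.5 * (1 + erf(z/sqrt(2)))
erf(-0.0424) = -0.0478
CDF = 0.4761
Percentile rank = 0.4761 * 100 = 47.61

47.61


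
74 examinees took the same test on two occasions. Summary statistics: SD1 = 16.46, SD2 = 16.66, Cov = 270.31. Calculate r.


r = cov(X,Y) / (SD_X * SD_Y)
r = 270.31 / (16.46 * 16.66)
r = 270.31 / 274.2236
r = 0.9857

0.9857


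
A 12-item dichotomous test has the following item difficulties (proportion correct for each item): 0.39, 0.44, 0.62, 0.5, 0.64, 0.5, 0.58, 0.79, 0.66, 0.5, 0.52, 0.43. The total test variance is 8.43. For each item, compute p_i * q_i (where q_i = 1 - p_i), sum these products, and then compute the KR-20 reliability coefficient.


For each item, compute p_i * q_i:
  Item 1: 0.39 * 0.61 = 0.2379
  Item 2: 0.44 * 0.56 = 0.2464
  Item 3: 0.62 * 0.38 = 0.2356
  Item 4: 0.5 * 0.5 = 0.25
  Item 5: 0.64 * 0.36 = 0.2304
  Item 6: 0.5 * 0.5 = 0.25
  Item 7: 0.58 * 0.42 = 0.2436
  Item 8: 0.79 * 0.21 = 0.1659
  Item 9: 0.66 * 0.34 = 0.2244
  Item 10: 0.5 * 0.5 = 0.25
  Item 11: 0.52 * 0.48 = 0.2496
  Item 12: 0.43 * 0.57 = 0.2451
Sum(p_i * q_i) = 0.2379 + 0.2464 + 0.2356 + 0.25 + 0.2304 + 0.25 + 0.2436 + 0.1659 + 0.2244 + 0.25 + 0.2496 + 0.2451 = 2.8289
KR-20 = (k/(k-1)) * (1 - Sum(p_i*q_i) / Var_total)
= (12/11) * (1 - 2.8289/8.43)
= 1.0909 * 0.6644
KR-20 = 0.7248

0.7248


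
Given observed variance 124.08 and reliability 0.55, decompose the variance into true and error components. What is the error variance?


var_true = rxx * var_obs = 0.55 * 124.08 = 68.244
var_error = var_obs - var_true
var_error = 124.08 - 68.244
var_error = 55.836

55.836


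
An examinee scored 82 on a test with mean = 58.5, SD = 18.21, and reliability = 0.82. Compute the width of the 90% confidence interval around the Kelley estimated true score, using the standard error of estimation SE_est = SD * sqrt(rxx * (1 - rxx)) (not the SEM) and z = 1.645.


True score estimate = 0.82*82 + 0.18*58.5 = 77.77
SE_est = SD * sqrt(rxx * (1 - rxx)) = 18.21 * sqrt(0.82 * 0.18) = 18.21 * sqrt(0.1476) = 6.996054
CI = T_est +/- z * SE_est, so width = 2 * z * SE_est = 2 * 1.645 * 6.996054
Width = 23.017

23.017


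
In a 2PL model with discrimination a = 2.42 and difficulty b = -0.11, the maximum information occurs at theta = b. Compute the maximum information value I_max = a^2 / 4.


For 2PL, max info at theta = b = -0.11
I_max = a^2 / 4 = 2.42^2 / 4
= 5.8564 / 4
I_max = 1.4641

1.4641


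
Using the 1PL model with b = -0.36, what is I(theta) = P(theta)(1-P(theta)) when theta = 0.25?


P = 1/(1+exp(-(0.25--0.36))) = 0.6479
I = P*(1-P) = 0.6479 * 0.3521
I = 0.2281

0.2281


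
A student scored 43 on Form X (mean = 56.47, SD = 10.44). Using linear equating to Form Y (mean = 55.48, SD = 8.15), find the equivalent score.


slope = SD_Y / SD_X = 8.15 / 10.44 ~ 0.7807
intercept = mean_Y - slope * mean_X = 55.48 - (8.15 / 10.44) * 56.47 ~ 11.3966
Y = slope * X + intercept. To avoid rounding drift from the rounded slope/intercept, evaluate the equivalent form Y = mean_Y + SD_Y * (X - mean_X) / SD_X at full precision:
Y = 55.48 + 8.15 * (43 - 56.47) / 10.44
Y = 55.48 - 8.15 * 13.47 / 10.44
Y = 55.48 - 109.7805 / 10.44
Y = 55.48 - 10.5154
Y = 44.9646

44.9646


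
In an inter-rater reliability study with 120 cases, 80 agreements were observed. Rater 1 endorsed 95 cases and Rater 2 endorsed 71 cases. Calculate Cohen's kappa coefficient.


P_o = 80/120 = 0.666667
P_e = (95*71 + 25*49) / 14400 = 0.553472
kappa = (P_o - P_e) / (1 - P_e)
kappa = (0.666667 - 0.553472) / (1 - 0.553472)
kappa = 0.2535

0.2535


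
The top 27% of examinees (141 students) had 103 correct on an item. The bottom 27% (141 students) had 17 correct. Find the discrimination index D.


p_upper = 103/141 = 0.7305
p_lower = 17/141 = 0.1206
D = 0.7305 - 0.1206 = 0.6099

0.6099


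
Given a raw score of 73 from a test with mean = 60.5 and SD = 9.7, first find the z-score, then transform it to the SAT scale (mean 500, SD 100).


z = (X - mean) / SD = (73 - 60.5) / 9.7
z = 12.5 / 9.7
z = 1.2887
SAT-scale = SAT = 500 + 100z
Carry z at full precision (z = 12.5 / 9.7) into the conversion:
SAT-scale = 500 + 100 * (12.5 / 9.7) = 500 + 1250 / 9.7
SAT-scale = 500 + 128.866
SAT-scale = 628.866

628.866


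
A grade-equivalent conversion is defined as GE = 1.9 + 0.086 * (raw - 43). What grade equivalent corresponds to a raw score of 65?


raw - median = 65 - 43 = 22
slope * diff = 0.086 * 22 = 1.892
GE = 1.9 + 1.892
GE = 3.792

3.792


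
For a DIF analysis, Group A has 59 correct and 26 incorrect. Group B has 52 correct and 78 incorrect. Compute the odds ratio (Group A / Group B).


Odds_A = 59/26 = 2.2692
Odds_B = 52/78 = 0.6667
OR = Odds_A / Odds_B = 2.2692 / 0.6667
Exactly, OR = (59 * 78) / (26 * 52) = 4602 / 1352
OR = 3.4038

3.4038


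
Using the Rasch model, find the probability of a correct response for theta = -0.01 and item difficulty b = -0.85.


theta - b = -0.01 - -0.85 = 0.84
exp(-(theta - b)) = exp(-0.84) = 0.4317
P = 1 / (1 + 0.4317)
P = 0.6985

0.6985


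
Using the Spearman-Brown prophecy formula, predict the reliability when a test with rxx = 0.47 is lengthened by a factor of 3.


r_new = (n * rxx) / (1 + (n-1) * rxx)
r_new = (3 * 0.47) / (1 + 2 * 0.47)
r_new = 1.41 / 1.94
r_new = 0.7268

0.7268


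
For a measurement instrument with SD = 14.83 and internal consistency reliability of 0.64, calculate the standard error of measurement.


SEM = SD * sqrt(1 - rxx)
SEM = 14.83 * sqrt(1 - 0.64)
SEM = 14.83 * sqrt(0.36) = 14.83 * 0.6
SEM = 8.898

8.898


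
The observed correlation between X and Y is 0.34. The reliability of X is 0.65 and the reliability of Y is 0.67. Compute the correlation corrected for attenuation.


r_corrected = rxy / sqrt(rxx * ryy)
= 0.34 / sqrt(0.65 * 0.67)
= 0.34 / sqrt(0.4355)
= 0.34 / 0.659924
r_corrected = 0.5152

0.5152


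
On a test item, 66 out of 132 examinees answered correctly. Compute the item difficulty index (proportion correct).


Item difficulty p = number correct / total examinees
p = 66 / 132
p = 0.5

0.5


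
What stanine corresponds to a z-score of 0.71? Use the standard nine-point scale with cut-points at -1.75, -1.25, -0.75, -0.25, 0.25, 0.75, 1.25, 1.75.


Stanine boundaries: [-1.75, -1.25, -0.75, -0.25, 0.25, 0.75, 1.25, 1.75]
z = 0.71
Check each boundary:
  z >= -1.75 -> could be stanine 2
  z >= -1.25 -> could be stanine 3
  z >= -0.75 -> could be stanine 4
  z >= -0.25 -> could be stanine 5
  z >= 0.25 -> could be stanine 6
  z < 0.75
  z < 1.25
  z < 1.75
Highest qualifying boundary gives stanine = 6

6


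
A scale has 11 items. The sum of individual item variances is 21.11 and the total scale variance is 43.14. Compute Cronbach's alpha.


alpha = (k/(k-1)) * (1 - sum(si^2)/s_total^2)
= (11/10) * (1 - 21.11/43.14)
alpha = 0.5617

0.5617


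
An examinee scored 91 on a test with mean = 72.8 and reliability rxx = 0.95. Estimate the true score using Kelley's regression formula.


T_est = rxx * X + (1 - rxx) * mean
T_est = 0.95 * 91 + 0.05 * 72.8
T_est = 86.45 + 3.64
T_est = 90.09

90.09


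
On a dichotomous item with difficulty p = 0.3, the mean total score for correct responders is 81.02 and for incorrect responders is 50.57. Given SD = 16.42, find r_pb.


q = 1 - p = 0.7
rpb = ((M1 - M0) / SD) * sqrt(p * q)
rpb = ((81.02 - 50.57) / 16.42) * sqrt(0.3 * 0.7)
rpb = 0.8498

0.8498


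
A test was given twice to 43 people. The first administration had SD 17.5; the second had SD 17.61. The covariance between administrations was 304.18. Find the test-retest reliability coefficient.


r = cov(X,Y) / (SD_X * SD_Y)
r = 304.18 / (17.5 * 17.61)
r = 304.18 / 308.175
r = 0.987

0.987


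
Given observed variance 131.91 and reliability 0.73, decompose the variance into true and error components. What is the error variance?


var_true = rxx * var_obs = 0.73 * 131.91 = 96.2943
var_error = var_obs - var_true
var_error = 131.91 - 96.2943
var_error = 35.6157

35.6157


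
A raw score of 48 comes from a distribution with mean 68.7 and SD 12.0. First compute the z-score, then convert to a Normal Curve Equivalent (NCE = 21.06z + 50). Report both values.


z = (X - mean) / SD = (48 - 68.7) / 12.0
z = -20.7 / 12.0
z = -1.725
NCE = NCE = 21.06z + 50
Carry z at full precision (z = -20.7 / 12.0) into the conversion:
NCE = 21.06 * (-20.7 / 12.0) + 50 = -435.942 / 12.0 + 50
NCE = -36.3285 + 50
NCE = 13.6715

13.6715


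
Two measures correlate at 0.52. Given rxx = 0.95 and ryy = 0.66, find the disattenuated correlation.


r_corrected = rxy / sqrt(rxx * ryy)
= 0.52 / sqrt(0.95 * 0.66)
= 0.52 / sqrt(0.627)
= 0.52 / 0.791833
r_corrected = 0.6567

0.6567


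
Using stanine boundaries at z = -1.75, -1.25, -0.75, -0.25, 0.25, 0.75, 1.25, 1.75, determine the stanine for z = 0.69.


Stanine boundaries: [-1.75, -1.25, -0.75, -0.25, 0.25, 0.75, 1.25, 1.75]
z = 0.69
Check each boundary:
  z >= -1.75 -> could be stanine 2
  z >= -1.25 -> could be stanine 3
  z >= -0.75 -> could be stanine 4
  z >= -0.25 -> could be stanine 5
  z >= 0.25 -> could be stanine 6
  z < 0.75
  z < 1.25
  z < 1.75
Highest qualifying boundary gives stanine = 6

6


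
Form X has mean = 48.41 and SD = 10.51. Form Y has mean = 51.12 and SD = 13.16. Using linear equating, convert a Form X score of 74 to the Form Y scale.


slope = SD_Y / SD_X = 13.16 / 10.51 ~ 1.2521
intercept = mean_Y - slope * mean_X = 51.12 - (13.16 / 10.51) * 48.41 ~ -9.4961
Y = slope * X + intercept. To avoid rounding drift from the rounded slope/intercept, evaluate the equivalent form Y = mean_Y + SD_Y * (X - mean_X) / SD_X at full precision:
Y = 51.12 + 13.16 * (74 - 48.41) / 10.51
Y = 51.12 + 13.16 * 25.59 / 10.51
Y = 51.12 + 336.7644 / 10.51
Y = 51.12 + 32.0423
Y = 83.1623

83.1623


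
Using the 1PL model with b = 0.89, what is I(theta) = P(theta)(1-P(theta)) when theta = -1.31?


P = 1/(1+exp(-(-1.31-0.89))) = 0.0998
I = P*(1-P) = 0.0998 * 0.9002
I = 0.0898

0.0898


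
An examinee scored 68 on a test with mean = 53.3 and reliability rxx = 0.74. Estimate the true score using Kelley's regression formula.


T_est = rxx * X + (1 - rxx) * mean
T_est = 0.74 * 68 + 0.26 * 53.3
T_est = 50.32 + 13.858
T_est = 64.178

64.178


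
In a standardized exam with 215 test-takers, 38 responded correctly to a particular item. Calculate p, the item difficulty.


Item difficulty p = number correct / total examinees
p = 38 / 215
p = 0.1767

0.1767


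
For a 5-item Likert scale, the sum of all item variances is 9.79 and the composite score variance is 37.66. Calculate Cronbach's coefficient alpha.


alpha = (k/(k-1)) * (1 - sum(si^2)/s_total^2)
= (5/4) * (1 - 9.79/37.66)
alpha = 0.9251

0.9251


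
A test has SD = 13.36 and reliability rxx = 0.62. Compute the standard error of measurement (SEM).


SEM = SD * sqrt(1 - rxx)
SEM = 13.36 * sqrt(1 - 0.62)
SEM = 13.36 * sqrt(0.38) = 13.36 * 0.616441
SEM = 8.2357

8.2357


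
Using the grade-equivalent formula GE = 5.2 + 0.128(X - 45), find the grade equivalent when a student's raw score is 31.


raw - median = 31 - 45 = -14
slope * diff = 0.128 * -14 = -1.792
GE = 5.2 + -1.792
GE = 3.408

3.408


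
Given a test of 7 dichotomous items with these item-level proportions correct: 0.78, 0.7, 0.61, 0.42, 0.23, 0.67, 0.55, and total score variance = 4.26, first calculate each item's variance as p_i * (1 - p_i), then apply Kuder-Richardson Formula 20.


For each item, compute p_i * q_i:
  Item 1: 0.78 * 0.22 = 0.1716
  Item 2: 0.7 * 0.3 = 0.21
  Item 3: 0.61 * 0.39 = 0.2379
  Item 4: 0.42 * 0.58 = 0.2436
  Item 5: 0.23 * 0.77 = 0.1771
  Item 6: 0.67 * 0.33 = 0.2211
  Item 7: 0.55 * 0.45 = 0.2475
Sum(p_i * q_i) = 0.1716 + 0.21 + 0.2379 + 0.2436 + 0.1771 + 0.2211 + 0.2475 = 1.5088
KR-20 = (k/(k-1)) * (1 - Sum(p_i*q_i) / Var_total)
= (7/6) * (1 - 1.5088/4.26)
= 1.1667 * 0.6458
KR-20 = 0.7535

0.7535


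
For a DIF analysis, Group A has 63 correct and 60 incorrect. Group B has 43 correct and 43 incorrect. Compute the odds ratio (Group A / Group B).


Odds_A = 63/60 = 1.05
Odds_B = 43/43 = 1.0
OR = Odds_A / Odds_B = 1.05 / 1.0
Exactly, OR = (63 * 43) / (60 * 43) = 2709 / 2580
OR = 1.05

1.05


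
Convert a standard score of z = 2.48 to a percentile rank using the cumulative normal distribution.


CDF(z) = 0.5 * (1 + erf(z/sqrt(2)))
erf(1.7536) = 0.9869
CDF = 0.9934
Percentile rank = 0.9934 * 100 = 99.34

99.34


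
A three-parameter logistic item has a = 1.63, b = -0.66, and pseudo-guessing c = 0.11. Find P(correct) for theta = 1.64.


logit = 1.63*(1.64 - -0.66) = 3.749
P* = 1/(1 + exp(-3.749)) = 0.977
P = 0.11 + (1 - 0.11) * 0.977
P = 0.9795

0.9795


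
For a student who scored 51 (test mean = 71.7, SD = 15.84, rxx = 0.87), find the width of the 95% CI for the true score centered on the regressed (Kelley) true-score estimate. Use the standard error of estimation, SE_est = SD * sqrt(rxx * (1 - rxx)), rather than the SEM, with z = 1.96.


True score estimate = 0.87*51 + 0.13*71.7 = 53.691
SE_est = SD * sqrt(rxx * (1 - rxx)) = 15.84 * sqrt(0.87 * 0.13) = 15.84 * sqrt(0.1131) = 5.327046
CI = T_est +/- z * SE_est, so width = 2 * z * SE_est = 2 * 1.96 * 5.327046
Width = 20.882

20.882


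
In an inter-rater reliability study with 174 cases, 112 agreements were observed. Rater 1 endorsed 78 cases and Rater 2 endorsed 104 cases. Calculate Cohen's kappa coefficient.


P_o = 112/174 = 0.643678
P_e = (78*104 + 96*70) / 30276 = 0.489893
kappa = (P_o - P_e) / (1 - P_e)
kappa = (0.643678 - 0.489893) / (1 - 0.489893)
kappa = 0.3015

0.3015


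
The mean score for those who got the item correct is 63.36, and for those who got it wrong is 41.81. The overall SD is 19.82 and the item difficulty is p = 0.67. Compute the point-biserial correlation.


q = 1 - p = 0.33
rpb = ((M1 - M0) / SD) * sqrt(p * q)
rpb = ((63.36 - 41.81) / 19.82) * sqrt(0.67 * 0.33)
rpb = 0.5113

0.5113


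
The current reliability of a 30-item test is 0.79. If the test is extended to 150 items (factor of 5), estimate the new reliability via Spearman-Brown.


r_new = (n * rxx) / (1 + (n-1) * rxx)
r_new = (5 * 0.79) / (1 + 4 * 0.79)
r_new = 3.95 / 4.16
r_new = 0.9495

0.9495


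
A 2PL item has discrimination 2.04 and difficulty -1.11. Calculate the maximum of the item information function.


For 2PL, max info at theta = b = -1.11
I_max = a^2 / 4 = 2.04^2 / 4
= 4.1616 / 4
I_max = 1.0404

1.0404


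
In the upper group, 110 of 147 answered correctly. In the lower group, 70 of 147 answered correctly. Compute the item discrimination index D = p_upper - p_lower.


p_upper = 110/147 = 0.7483
p_lower = 70/147 = 0.4762
D = 0.7483 - 0.4762 = 0.2721

0.2721


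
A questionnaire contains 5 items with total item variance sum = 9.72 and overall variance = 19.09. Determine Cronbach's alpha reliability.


alpha = (k/(k-1)) * (1 - sum(si^2)/s_total^2)
= (5/4) * (1 - 9.72/19.09)
alpha = 0.6135

0.6135


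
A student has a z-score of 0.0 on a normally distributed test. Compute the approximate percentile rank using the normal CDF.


CDF(z) = 0.5 * (1 + erf(z/sqrt(2)))
erf(0.0) = 0.0
CDF = 0.5
Percentile rank = 0.5 * 100 = 50.0

50.0


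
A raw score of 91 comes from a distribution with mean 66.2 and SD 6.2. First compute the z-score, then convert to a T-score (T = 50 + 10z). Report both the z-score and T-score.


z = (X - mean) / SD = (91 - 66.2) / 6.2
z = 24.8 / 6.2
z = 4.0
T-score = T = 50 + 10z
Carry z at full precision (z = 24.8 / 6.2) into the conversion:
T-score = 50 + 10 * (24.8 / 6.2) = 50 + 248 / 6.2
T-score = 50 + 40.0
T-score = 90.0

90.0


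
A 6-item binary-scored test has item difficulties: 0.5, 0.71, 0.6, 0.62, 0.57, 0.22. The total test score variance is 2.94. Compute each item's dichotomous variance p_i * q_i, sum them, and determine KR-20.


For each item, compute p_i * q_i:
  Item 1: 0.5 * 0.5 = 0.25
  Item 2: 0.71 * 0.29 = 0.2059
  Item 3: 0.6 * 0.4 = 0.24
  Item 4: 0.62 * 0.38 = 0.2356
  Item 5: 0.57 * 0.43 = 0.2451
  Item 6: 0.22 * 0.78 = 0.1716
Sum(p_i * q_i) = 0.25 + 0.2059 + 0.24 + 0.2356 + 0.2451 + 0.1716 = 1.3482
KR-20 = (k/(k-1)) * (1 - Sum(p_i*q_i) / Var_total)
= (6/5) * (1 - 1.3482/2.94)
= 1.2 * 0.5414
KR-20 = 0.6497

0.6497


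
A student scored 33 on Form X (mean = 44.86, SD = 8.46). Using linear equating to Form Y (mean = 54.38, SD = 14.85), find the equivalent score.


slope = SD_Y / SD_X = 14.85 / 8.46 ~ 1.7553
intercept = mean_Y - slope * mean_X = 54.38 - (14.85 / 8.46) * 44.86 ~ -24.3636
Y = slope * X + intercept. To avoid rounding drift from the rounded slope/intercept, evaluate the equivalent form Y = mean_Y + SD_Y * (X - mean_X) / SD_X at full precision:
Y = 54.38 + 14.85 * (33 - 44.86) / 8.46
Y = 54.38 - 14.85 * 11.86 / 8.46
Y = 54.38 - 176.121 / 8.46
Y = 54.38 - 20.8181
Y = 33.5619

33.5619


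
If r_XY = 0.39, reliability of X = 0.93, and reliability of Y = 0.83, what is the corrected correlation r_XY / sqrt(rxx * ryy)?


r_corrected = rxy / sqrt(rxx * ryy)
= 0.39 / sqrt(0.93 * 0.83)
= 0.39 / sqrt(0.7719)
= 0.39 / 0.878578
r_corrected = 0.4439

0.4439


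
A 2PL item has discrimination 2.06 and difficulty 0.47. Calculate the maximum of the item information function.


For 2PL, max info at theta = b = 0.47
I_max = a^2 / 4 = 2.06^2 / 4
= 4.2436 / 4
I_max = 1.0609

1.0609


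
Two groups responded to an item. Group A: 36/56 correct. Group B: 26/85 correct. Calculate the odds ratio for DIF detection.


Odds_A = 36/20 = 1.8
Odds_B = 26/59 = 0.4407
OR = Odds_A / Odds_B = 1.8 / 0.4407
Exactly, OR = (36 * 59) / (20 * 26) = 2124 / 520
OR = 4.0846

4.0846


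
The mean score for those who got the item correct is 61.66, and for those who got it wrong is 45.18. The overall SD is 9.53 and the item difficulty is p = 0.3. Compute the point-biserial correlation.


q = 1 - p = 0.7
rpb = ((M1 - M0) / SD) * sqrt(p * q)
rpb = ((61.66 - 45.18) / 9.53) * sqrt(0.3 * 0.7)
rpb = 0.7925

0.7925


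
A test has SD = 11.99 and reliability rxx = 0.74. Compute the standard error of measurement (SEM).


SEM = SD * sqrt(1 - rxx)
SEM = 11.99 * sqrt(1 - 0.74)
SEM = 11.99 * sqrt(0.26) = 11.99 * 0.509902
SEM = 6.1137

6.1137


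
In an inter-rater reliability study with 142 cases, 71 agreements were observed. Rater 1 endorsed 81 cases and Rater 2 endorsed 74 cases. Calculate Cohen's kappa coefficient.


P_o = 71/142 = 0.5
P_e = (81*74 + 61*68) / 20164 = 0.502976
kappa = (P_o - P_e) / (1 - P_e)
kappa = (0.5 - 0.502976) / (1 - 0.502976)
kappa = -0.006

-0.006


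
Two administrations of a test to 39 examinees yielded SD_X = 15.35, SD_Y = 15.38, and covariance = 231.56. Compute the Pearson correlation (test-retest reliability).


r = cov(X,Y) / (SD_X * SD_Y)
r = 231.56 / (15.35 * 15.38)
r = 231.56 / 236.083
r = 0.9808

0.9808


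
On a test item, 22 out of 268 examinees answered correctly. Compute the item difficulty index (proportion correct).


Item difficulty p = number correct / total examinees
p = 22 / 268
p = 0.0821

0.0821


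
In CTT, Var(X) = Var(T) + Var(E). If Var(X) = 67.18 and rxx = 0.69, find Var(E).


var_true = rxx * var_obs = 0.69 * 67.18 = 46.3542
var_error = var_obs - var_true
var_error = 67.18 - 46.3542
var_error = 20.8258

20.8258


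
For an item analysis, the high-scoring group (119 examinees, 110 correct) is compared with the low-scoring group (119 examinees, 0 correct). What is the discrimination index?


p_upper = 110/119 = 0.9244
p_lower = 0/119 = 0.0
D = 0.9244 - 0.0 = 0.9244

0.9244


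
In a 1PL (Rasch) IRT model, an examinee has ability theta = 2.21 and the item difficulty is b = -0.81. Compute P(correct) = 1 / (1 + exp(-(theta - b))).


theta - b = 2.21 - -0.81 = 3.02
exp(-(theta - b)) = exp(-3.02) = 0.0488
P = 1 / (1 + 0.0488)
P = 0.9535

0.9535


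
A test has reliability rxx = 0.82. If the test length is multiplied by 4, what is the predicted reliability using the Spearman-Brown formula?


r_new = (n * rxx) / (1 + (n-1) * rxx)
r_new = (4 * 0.82) / (1 + 3 * 0.82)
r_new = 3.28 / 3.46
r_new = 0.948

0.948


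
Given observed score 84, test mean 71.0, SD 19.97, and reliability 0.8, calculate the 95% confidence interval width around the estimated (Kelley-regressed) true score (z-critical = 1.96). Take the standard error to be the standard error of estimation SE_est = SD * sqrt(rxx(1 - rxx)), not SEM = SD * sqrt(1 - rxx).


True score estimate = 0.8*84 + 0.2*71.0 = 81.4
SE_est = SD * sqrt(rxx * (1 - rxx)) = 19.97 * sqrt(0.8 * 0.2) = 19.97 * sqrt(0.16) = 7.988
CI = T_est +/- z * SE_est, so width = 2 * z * SE_est = 2 * 1.96 * 7.988
Width = 31.313

31.313


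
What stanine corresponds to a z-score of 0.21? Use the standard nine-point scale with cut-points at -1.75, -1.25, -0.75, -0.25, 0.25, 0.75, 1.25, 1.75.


Stanine boundaries: [-1.75, -1.25, -0.75, -0.25, 0.25, 0.75, 1.25, 1.75]
z = 0.21
Check each boundary:
  z >= -1.75 -> could be stanine 2
  z >= -1.25 -> could be stanine 3
  z >= -0.75 -> could be stanine 4
  z >= -0.25 -> could be stanine 5
  z < 0.25
  z < 0.75
  z < 1.25
  z < 1.75
Highest qualifying boundary gives stanine = 5

5


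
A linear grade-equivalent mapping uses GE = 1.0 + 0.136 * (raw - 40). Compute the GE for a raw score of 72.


raw - median = 72 - 40 = 32
slope * diff = 0.136 * 32 = 4.352
GE = 1.0 + 4.352
GE = 5.352

5.352


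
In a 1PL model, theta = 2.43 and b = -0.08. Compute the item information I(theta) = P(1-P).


P = 1/(1+exp(-(2.43--0.08))) = 0.9248
I = P*(1-P) = 0.9248 * 0.0752
I = 0.0695

0.0695


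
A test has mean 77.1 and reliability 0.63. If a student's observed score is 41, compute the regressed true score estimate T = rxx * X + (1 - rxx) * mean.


T_est = rxx * X + (1 - rxx) * mean
T_est = 0.63 * 41 + 0.37 * 77.1
T_est = 25.83 + 28.527
T_est = 54.357

54.357


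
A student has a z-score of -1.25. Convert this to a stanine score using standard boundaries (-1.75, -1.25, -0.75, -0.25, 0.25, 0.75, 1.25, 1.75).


Stanine boundaries: [-1.75, -1.25, -0.75, -0.25, 0.25, 0.75, 1.25, 1.75]
z = -1.25
Check each boundary:
  z >= -1.75 -> could be stanine 2
  z >= -1.25 -> could be stanine 3
  z < -0.75
  z < -0.25
  z < 0.25
  z < 0.75
  z < 1.25
  z < 1.75
Highest qualifying boundary gives stanine = 3

3


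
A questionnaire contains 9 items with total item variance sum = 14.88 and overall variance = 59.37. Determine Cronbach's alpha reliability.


alpha = (k/(k-1)) * (1 - sum(si^2)/s_total^2)
= (9/8) * (1 - 14.88/59.37)
alpha = 0.843

0.843


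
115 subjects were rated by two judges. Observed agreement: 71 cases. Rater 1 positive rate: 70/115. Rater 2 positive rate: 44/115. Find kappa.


P_o = 71/115 = 0.617391
P_e = (70*44 + 45*71) / 13225 = 0.47448
kappa = (P_o - P_e) / (1 - P_e)
kappa = (0.617391 - 0.47448) / (1 - 0.47448)
kappa = 0.2719

0.2719


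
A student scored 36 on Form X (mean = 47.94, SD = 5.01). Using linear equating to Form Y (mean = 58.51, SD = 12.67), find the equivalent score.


slope = SD_Y / SD_X = 12.67 / 5.01 ~ 2.5289
intercept = mean_Y - slope * mean_X = 58.51 - (12.67 / 5.01) * 47.94 ~ -62.7275
Y = slope * X + intercept. To avoid rounding drift from the rounded slope/intercept, evaluate the equivalent form Y = mean_Y + SD_Y * (X - mean_X) / SD_X at full precision:
Y = 58.51 + 12.67 * (36 - 47.94) / 5.01
Y = 58.51 - 12.67 * 11.94 / 5.01
Y = 58.51 - 151.2798 / 5.01
Y = 58.51 - 30.1956
Y = 28.3144

28.3144


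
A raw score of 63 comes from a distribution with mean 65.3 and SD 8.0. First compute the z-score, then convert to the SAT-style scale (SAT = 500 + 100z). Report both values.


z = (X - mean) / SD = (63 - 65.3) / 8.0
z = -2.3 / 8.0
z = -0.2875
SAT-scale = SAT = 500 + 100z
Carry z at full precision (z = -2.3 / 8.0) into the conversion:
SAT-scale = 500 + 100 * (-2.3 / 8.0) = 500 + -230 / 8.0
SAT-scale = 500 + -28.75
SAT-scale = 471.25

471.25


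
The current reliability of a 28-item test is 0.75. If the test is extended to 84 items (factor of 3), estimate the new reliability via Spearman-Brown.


r_new = (n * rxx) / (1 + (n-1) * rxx)
r_new = (3 * 0.75) / (1 + 2 * 0.75)
r_new = 2.25 / 2.5
r_new = 0.9

0.9


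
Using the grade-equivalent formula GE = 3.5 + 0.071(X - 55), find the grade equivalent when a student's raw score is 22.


raw - median = 22 - 55 = -33
slope * diff = 0.071 * -33 = -2.343
GE = 3.5 + -2.343
GE = 1.157

1.157


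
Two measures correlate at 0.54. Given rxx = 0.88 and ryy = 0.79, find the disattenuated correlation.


r_corrected = rxy / sqrt(rxx * ryy)
= 0.54 / sqrt(0.88 * 0.79)
= 0.54 / sqrt(0.6952)
= 0.54 / 0.833787
r_corrected = 0.6476

0.6476


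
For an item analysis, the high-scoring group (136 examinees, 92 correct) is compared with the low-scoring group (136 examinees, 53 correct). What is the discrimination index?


p_upper = 92/136 = 0.6765
p_lower = 53/136 = 0.3897
D = 0.6765 - 0.3897 = 0.2868

0.2868


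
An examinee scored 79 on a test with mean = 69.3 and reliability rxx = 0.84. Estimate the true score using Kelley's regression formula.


T_est = rxx * X + (1 - rxx) * mean
T_est = 0.84 * 79 + 0.16 * 69.3
T_est = 66.36 + 11.088
T_est = 77.448

77.448


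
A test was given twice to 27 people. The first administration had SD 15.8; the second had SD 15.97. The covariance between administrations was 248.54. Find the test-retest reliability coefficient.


r = cov(X,Y) / (SD_X * SD_Y)
r = 248.54 / (15.8 * 15.97)
r = 248.54 / 252.326
r = 0.985

0.985


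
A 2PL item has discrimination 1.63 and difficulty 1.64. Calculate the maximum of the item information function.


For 2PL, max info at theta = b = 1.64
I_max = a^2 / 4 = 1.63^2 / 4
= 2.6569 / 4
I_max = 0.6642

0.6642


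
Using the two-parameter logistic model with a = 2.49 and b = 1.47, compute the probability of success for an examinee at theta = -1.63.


a*(theta - b) = 2.49 * (-1.63 - 1.47) = -7.719
exp(--7.719) = 2250.7077
P = 1 / (1 + 2250.7077)
P = 0.0004

0.0004


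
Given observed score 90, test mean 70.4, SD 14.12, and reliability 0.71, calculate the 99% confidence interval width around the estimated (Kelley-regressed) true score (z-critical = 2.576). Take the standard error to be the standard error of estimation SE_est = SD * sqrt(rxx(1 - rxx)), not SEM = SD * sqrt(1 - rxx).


True score estimate = 0.71*90 + 0.29*70.4 = 84.316
SE_est = SD * sqrt(rxx * (1 - rxx)) = 14.12 * sqrt(0.71 * 0.29) = 14.12 * sqrt(0.2059) = 6.40712
CI = T_est +/- z * SE_est, so width = 2 * z * SE_est = 2 * 2.576 * 6.40712
Width = 33.0095

33.0095


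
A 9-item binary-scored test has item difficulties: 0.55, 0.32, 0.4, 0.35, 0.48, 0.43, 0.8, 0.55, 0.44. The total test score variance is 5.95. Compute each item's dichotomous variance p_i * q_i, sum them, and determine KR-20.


For each item, compute p_i * q_i:
  Item 1: 0.55 * 0.45 = 0.2475
  Item 2: 0.32 * 0.68 = 0.2176
  Item 3: 0.4 * 0.6 = 0.24
  Item 4: 0.35 * 0.65 = 0.2275
  Item 5: 0.48 * 0.52 = 0.2496
  Item 6: 0.43 * 0.57 = 0.2451
  Item 7: 0.8 * 0.2 = 0.16
  Item 8: 0.55 * 0.45 = 0.2475
  Item 9: 0.44 * 0.56 = 0.2464
Sum(p_i * q_i) = 0.2475 + 0.2176 + 0.24 + 0.2275 + 0.2496 + 0.2451 + 0.16 + 0.2475 + 0.2464 = 2.0812
KR-20 = (k/(k-1)) * (1 - Sum(p_i*q_i) / Var_total)
= (9/8) * (1 - 2.0812/5.95)
= 1.125 * 0.6502
KR-20 = 0.7315

0.7315


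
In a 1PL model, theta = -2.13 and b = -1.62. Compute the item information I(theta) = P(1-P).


P = 1/(1+exp(-(-2.13--1.62))) = 0.3752
I = P*(1-P) = 0.3752 * 0.6248
I = 0.2344

0.2344


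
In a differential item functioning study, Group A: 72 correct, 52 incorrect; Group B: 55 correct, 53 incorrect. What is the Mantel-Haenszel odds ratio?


Odds_A = 72/52 = 1.3846
Odds_B = 55/53 = 1.0377
OR = Odds_A / Odds_B = 1.3846 / 1.0377
Exactly, OR = (72 * 53) / (52 * 55) = 3816 / 2860
OR = 1.3343

1.3343


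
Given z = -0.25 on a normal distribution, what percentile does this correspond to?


CDF(z) = 0.5 * (1 + erf(z/sqrt(2)))
erf(-0.1768) = -0.1974
CDF = 0.4013
Percentile rank = 0.4013 * 100 = 40.13

40.13


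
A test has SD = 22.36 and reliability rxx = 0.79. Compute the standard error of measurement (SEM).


SEM = SD * sqrt(1 - rxx)
SEM = 22.36 * sqrt(1 - 0.79)
SEM = 22.36 * sqrt(0.21) = 22.36 * 0.458258
SEM = 10.2466

10.2466


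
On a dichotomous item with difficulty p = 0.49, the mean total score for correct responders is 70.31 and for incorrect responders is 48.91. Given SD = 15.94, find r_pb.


q = 1 - p = 0.51
rpb = ((M1 - M0) / SD) * sqrt(p * q)
rpb = ((70.31 - 48.91) / 15.94) * sqrt(0.49 * 0.51)
rpb = 0.6711

0.6711


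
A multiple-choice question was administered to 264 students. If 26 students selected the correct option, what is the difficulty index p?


Item difficulty p = number correct / total examinees
p = 26 / 264
p = 0.0985

0.0985


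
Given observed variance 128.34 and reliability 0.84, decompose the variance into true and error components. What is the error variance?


var_true = rxx * var_obs = 0.84 * 128.34 = 107.8056
var_error = var_obs - var_true
var_error = 128.34 - 107.8056
var_error = 20.5344

20.5344


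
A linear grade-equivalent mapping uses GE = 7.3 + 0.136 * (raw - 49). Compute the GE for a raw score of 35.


raw - median = 35 - 49 = -14
slope * diff = 0.136 * -14 = -1.904
GE = 7.3 + -1.904
GE = 5.396

5.396


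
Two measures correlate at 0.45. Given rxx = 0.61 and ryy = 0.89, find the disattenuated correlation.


r_corrected = rxy / sqrt(rxx * ryy)
= 0.45 / sqrt(0.61 * 0.89)
= 0.45 / sqrt(0.5429)
= 0.45 / 0.736817
r_corrected = 0.6107

0.6107


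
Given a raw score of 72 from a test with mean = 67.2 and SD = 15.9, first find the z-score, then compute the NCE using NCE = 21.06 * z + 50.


z = (X - mean) / SD = (72 - 67.2) / 15.9
z = 4.8 / 15.9
z = 0.3019
NCE = NCE = 21.06z + 50
Carry z at full precision (z = 4.8 / 15.9) into the conversion:
NCE = 21.06 * (4.8 / 15.9) + 50 = 101.088 / 15.9 + 50
NCE = 6.3577 + 50
NCE = 56.3577

56.3577


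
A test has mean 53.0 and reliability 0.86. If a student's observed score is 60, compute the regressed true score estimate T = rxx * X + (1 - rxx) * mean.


T_est = rxx * X + (1 - rxx) * mean
T_est = 0.86 * 60 + 0.14 * 53.0
T_est = 51.6 + 7.42
T_est = 59.02

59.02


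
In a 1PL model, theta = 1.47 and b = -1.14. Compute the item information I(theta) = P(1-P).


P = 1/(1+exp(-(1.47--1.14))) = 0.9315
I = P*(1-P) = 0.9315 * 0.0685
I = 0.0638

0.0638


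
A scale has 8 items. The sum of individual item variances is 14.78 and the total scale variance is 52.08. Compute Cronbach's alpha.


alpha = (k/(k-1)) * (1 - sum(si^2)/s_total^2)
= (8/7) * (1 - 14.78/52.08)
alpha = 0.8185

0.8185


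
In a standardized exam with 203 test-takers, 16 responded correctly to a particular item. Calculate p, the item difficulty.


Item difficulty p = number correct / total examinees
p = 16 / 203
p = 0.0788

0.0788


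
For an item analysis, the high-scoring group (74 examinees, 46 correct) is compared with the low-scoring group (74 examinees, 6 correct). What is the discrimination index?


p_upper = 46/74 = 0.6216
p_lower = 6/74 = 0.0811
D = 0.6216 - 0.0811 = 0.5405

0.5405


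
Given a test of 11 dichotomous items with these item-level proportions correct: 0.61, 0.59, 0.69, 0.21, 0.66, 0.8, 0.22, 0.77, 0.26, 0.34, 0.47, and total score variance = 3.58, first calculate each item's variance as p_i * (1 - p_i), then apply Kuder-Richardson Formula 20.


For each item, compute p_i * q_i:
  Item 1: 0.61 * 0.39 = 0.2379
  Item 2: 0.59 * 0.41 = 0.2419
  Item 3: 0.69 * 0.31 = 0.2139
  Item 4: 0.21 * 0.79 = 0.1659
  Item 5: 0.66 * 0.34 = 0.2244
  Item 6: 0.8 * 0.2 = 0.16
  Item 7: 0.22 * 0.78 = 0.1716
  Item 8: 0.77 * 0.23 = 0.1771
  Item 9: 0.26 * 0.74 = 0.1924
  Item 10: 0.34 * 0.66 = 0.2244
  Item 11: 0.47 * 0.53 = 0.2491
Sum(p_i * q_i) = 0.2379 + 0.2419 + 0.2139 + 0.1659 + 0.2244 + 0.16 + 0.1716 + 0.1771 + 0.1924 + 0.2244 + 0.2491 = 2.2586
KR-20 = (k/(k-1)) * (1 - Sum(p_i*q_i) / Var_total)
= (11/10) * (1 - 2.2586/3.58)
= 1.1 * 0.3691
KR-20 = 0.406

0.406


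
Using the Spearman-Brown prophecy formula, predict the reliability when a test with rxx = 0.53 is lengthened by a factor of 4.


r_new = (n * rxx) / (1 + (n-1) * rxx)
r_new = (4 * 0.53) / (1 + 3 * 0.53)
r_new = 2.12 / 2.59
r_new = 0.8185

0.8185
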